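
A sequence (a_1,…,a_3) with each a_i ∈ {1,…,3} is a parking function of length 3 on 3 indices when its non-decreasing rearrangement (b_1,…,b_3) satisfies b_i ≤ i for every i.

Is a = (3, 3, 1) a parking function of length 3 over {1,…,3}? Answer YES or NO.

Sorted: b = (1, 3, 3).
  b_1=1 ≤ 1
  b_2=3 > 2
  fails at i=2 ⇒ NO

NO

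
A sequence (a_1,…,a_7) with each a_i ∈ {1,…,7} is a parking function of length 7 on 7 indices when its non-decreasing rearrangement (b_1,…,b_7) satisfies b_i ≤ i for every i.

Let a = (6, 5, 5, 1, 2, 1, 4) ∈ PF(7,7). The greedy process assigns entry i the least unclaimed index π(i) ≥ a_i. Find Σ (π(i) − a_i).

4

Σπ = 28 ({1..7} each once); Σa = 6+5+5+1+2+1+4 = 24; disp = 28−24 = 4.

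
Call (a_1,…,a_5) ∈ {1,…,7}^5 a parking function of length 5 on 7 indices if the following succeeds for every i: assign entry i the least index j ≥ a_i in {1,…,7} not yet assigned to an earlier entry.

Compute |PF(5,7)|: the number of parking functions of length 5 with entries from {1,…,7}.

Count = (8−5)·8^(5−1) = 3×4096 = 12288
One tuple (1,2,2,1,1) → sorted (1,1,1,2,2): b_i ≤ 2+i ∀i, a PF.

12288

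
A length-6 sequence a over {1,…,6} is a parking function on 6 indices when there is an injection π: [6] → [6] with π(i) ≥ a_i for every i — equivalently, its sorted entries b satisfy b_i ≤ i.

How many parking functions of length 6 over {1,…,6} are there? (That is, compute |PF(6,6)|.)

16807

#PF = (7−6)·7^(6−1) = 1 · 16807 = 16807 (Konheim–Weiss)
Example (1,3,4,2,5,6) → sorted (1,2,3,4,5,6): b_i ≤ i ∀i, a PF.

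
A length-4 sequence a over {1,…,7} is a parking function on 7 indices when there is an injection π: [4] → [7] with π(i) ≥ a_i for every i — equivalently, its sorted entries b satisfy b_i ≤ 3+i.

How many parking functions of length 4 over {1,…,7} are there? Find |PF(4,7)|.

2048

#PF = 4·8^3 = 4×512 = 2048
Check (2,1,2,1) → sorted (1,1,2,2): b_i ≤ 3+i ∀i, a PF.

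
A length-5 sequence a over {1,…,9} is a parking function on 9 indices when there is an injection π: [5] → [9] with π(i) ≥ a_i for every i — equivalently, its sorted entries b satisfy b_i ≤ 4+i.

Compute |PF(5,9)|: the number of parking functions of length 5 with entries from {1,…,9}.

50000

Count = (10−5)·10^(5−1) = 5·10000 = 50000 (Pollak)
One tuple (4,5,7,9,4) → sorted (4,4,5,7,9): b_i ≤ 4+i ∀i, a PF.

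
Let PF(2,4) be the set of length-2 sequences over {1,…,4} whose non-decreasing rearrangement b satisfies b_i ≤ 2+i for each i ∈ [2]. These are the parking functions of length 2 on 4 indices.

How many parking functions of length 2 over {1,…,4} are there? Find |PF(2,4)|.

15

|PF| = (4+1−2)·(4+1)^{2−1} = 3×5 = 15 (Pollak)
E.g. (2,1) → sorted (1,2): b_i ≤ 2+i ∀i, a PF.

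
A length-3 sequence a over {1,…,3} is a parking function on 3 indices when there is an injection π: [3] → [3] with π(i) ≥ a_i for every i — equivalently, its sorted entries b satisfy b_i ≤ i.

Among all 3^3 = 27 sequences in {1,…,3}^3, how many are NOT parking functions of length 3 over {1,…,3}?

11

#PF = (3−3+1)·(3+1)^(3−1) = 1×16 = 16 (Konheim–Weiss)
Check (3,3,2) → sorted (2,3,3): b_1=2>1, not a PF.
3^3 − 16 = 27 − 16 = 11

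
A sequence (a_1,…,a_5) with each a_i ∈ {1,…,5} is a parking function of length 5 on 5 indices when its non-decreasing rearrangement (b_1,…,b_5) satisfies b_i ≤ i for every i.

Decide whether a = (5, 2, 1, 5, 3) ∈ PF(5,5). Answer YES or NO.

Order a: b = (1, 2, 3, 5, 5).
  b_1=1 ≤ 1
  b_2=2 ≤ 2
  b_3=3 ≤ 3
  b_4=5 > 4
  fails at i=4 ⇒ NO

NO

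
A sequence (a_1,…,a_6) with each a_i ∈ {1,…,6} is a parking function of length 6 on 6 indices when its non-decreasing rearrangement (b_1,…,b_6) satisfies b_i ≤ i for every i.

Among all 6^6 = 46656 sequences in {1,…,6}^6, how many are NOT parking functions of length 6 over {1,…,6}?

#PF = 1·7^5 = 1×16807 = 16807 (Konheim–Weiss)
Check (5,2,5,4,5,6) → sorted (2,4,5,5,5,6): b_1=2>1, not a PF.
Total 46656; non-PF = 46656−16807 = 29849

29849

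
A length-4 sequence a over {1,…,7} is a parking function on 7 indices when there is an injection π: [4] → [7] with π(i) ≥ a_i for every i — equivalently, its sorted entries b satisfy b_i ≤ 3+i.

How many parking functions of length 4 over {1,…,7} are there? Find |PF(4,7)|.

2048

|PF(4,7)| = (7+1−4)·(7+1)^{4−1} = 4 · 512 = 2048
Check (1,3,4,4) → sorted (1,3,4,4): b_i ≤ 3+i ∀i, a PF.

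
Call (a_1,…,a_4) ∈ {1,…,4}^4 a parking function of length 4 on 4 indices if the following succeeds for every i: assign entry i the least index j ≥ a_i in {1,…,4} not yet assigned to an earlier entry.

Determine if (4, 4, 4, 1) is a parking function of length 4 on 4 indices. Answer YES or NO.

NO

Order a: b = (1, 4, 4, 4).
  b_1=1 ≤ 1
  b_2=4 > 2
  fails at i=2 ⇒ NO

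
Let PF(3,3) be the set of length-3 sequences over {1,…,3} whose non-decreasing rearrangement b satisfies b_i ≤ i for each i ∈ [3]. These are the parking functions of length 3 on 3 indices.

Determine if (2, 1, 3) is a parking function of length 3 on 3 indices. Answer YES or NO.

Sorted: b = (1, 2, 3).
  b_1=1 ≤ 1
  b_2=2 ≤ 2
  b_3=3 ≤ 3
All bounds hold ⇒ YES

YES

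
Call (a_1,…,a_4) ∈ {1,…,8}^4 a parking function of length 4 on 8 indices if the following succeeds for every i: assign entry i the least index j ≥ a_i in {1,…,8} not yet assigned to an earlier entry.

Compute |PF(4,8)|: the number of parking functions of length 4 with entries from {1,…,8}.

|PF| = 5·9^3 = 5×729 = 3645 (Konheim–Weiss)
One tuple (2,1,2,3) → sorted (1,2,2,3): b_i ≤ 4+i ∀i, a PF.

3645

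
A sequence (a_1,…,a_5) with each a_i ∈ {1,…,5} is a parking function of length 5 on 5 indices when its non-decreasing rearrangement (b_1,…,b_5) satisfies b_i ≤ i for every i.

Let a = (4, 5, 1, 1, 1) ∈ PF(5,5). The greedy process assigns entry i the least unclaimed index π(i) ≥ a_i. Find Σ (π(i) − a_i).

3

Σπ = 5·6/2 = 15 (π permutes [5]); Σa = 4+5+1+1+1 = 12; disp = 15−12 = 3.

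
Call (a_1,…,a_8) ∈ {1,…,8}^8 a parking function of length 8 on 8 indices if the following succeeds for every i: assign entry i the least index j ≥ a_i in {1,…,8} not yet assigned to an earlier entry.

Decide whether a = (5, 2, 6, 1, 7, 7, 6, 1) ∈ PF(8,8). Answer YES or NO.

NO

Sorted: b = (1, 1, 2, 5, 6, 6, 7, 7).
  b_1=1 ≤ 1
  b_2=1 ≤ 2
  b_3=2 ≤ 3
  b_4=5 > 4
  fails at i=4 ⇒ NO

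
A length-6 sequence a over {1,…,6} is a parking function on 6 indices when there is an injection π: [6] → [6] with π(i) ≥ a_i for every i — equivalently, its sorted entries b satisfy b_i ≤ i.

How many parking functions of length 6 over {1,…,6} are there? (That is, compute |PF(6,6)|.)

Count = (7−6)·7^(6−1) = 1·16807 = 16807 [KW]
One tuple (6,1,1,4,1,3) → sorted (1,1,1,3,4,6): b_i ≤ i ∀i, a PF.

16807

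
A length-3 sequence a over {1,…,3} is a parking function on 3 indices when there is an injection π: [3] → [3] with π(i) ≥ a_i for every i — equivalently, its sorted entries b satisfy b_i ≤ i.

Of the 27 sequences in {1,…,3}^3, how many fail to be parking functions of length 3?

Count = (4−3)·4^(3−1) = 1·16 = 16 (Konheim–Weiss)
One tuple (3,3,3) → sorted (3,3,3): b_1=3>1, not a PF.
Total 27; non-PF = 27−16 = 11

11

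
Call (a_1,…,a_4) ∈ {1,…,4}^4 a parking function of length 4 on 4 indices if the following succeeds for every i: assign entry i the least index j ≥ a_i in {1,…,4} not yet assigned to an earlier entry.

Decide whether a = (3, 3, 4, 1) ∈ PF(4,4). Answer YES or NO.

Order a: b = (1, 3, 3, 4).
  b_1=1 ≤ 1
  b_2=3 > 2
  fails at i=2 ⇒ NO

NO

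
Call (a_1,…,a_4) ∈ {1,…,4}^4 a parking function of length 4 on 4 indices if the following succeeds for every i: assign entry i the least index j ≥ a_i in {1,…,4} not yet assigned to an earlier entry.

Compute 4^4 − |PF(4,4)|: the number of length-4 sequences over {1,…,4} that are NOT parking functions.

|PF(4,4)| = (4+1−4)·(4+1)^{4−1} = 1 · 125 = 125 [KW]
One tuple (4,2,3,3) → sorted (2,3,3,4): b_1=2>1, not a PF.
So 256 − 125 = 131 fail.

131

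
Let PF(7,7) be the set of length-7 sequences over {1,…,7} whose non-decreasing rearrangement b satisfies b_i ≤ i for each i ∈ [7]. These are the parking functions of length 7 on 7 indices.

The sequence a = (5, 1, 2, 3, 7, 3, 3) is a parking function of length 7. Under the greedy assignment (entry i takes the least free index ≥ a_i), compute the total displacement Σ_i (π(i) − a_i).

Σπ = 7·8/2 = 28 (π permutes [7]); Σa = 5+1+2+3+7+3+3 = 24; disp = 28−24 = 4.

4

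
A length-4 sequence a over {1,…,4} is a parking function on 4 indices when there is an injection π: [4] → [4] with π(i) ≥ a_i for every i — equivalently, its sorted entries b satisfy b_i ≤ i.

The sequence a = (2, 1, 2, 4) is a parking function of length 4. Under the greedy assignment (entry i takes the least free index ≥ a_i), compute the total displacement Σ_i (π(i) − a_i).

1

Σπ = 10 ({1..4} each once); Σa = 2+1+2+4 = 9; disp = 10−9 = 1.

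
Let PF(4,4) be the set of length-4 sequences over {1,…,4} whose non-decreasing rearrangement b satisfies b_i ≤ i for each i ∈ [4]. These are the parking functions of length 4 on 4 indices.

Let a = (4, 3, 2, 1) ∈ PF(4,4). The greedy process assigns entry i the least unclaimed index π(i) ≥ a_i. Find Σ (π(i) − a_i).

Σπ = 4·5/2 = 10 (π permutes [4]); Σa = 4+3+2+1 = 10; disp = 10−10 = 0.

0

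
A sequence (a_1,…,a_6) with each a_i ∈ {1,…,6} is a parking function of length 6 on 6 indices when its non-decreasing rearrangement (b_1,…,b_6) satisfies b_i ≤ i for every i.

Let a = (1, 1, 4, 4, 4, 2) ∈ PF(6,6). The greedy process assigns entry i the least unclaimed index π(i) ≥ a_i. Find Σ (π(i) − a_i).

5

Σπ(i) = 1+…+6 = 21; Σa = 1+1+4+4+4+2 = 16; disp = 21−16 = 5.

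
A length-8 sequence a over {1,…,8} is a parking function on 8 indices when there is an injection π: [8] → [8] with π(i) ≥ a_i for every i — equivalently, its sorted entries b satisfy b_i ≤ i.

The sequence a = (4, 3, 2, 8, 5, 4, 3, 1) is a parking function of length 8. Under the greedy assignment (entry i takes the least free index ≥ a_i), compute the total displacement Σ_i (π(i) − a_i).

Σπ = 8·9/2 = 36 (π permutes [8]); Σa = 4+3+2+8+5+4+3+1 = 30; disp = 36−30 = 6.

6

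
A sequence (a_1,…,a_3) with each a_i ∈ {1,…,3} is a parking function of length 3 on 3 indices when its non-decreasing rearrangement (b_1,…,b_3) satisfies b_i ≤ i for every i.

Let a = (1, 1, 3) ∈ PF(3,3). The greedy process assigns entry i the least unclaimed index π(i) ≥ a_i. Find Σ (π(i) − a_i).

Σπ = 6 ({1..3} each once); Σa = 1+1+3 = 5; disp = 6−5 = 1.

1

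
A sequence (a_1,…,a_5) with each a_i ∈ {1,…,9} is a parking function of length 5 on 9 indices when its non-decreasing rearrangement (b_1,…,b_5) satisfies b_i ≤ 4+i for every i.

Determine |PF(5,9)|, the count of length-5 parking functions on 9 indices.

Count = (9+1−5)·(9+1)^{5−1} = 5×10000 = 50000 [KW]
E.g. (5,8,5,9,5) → sorted (5,5,5,8,9): b_i ≤ 4+i ∀i, a PF.

50000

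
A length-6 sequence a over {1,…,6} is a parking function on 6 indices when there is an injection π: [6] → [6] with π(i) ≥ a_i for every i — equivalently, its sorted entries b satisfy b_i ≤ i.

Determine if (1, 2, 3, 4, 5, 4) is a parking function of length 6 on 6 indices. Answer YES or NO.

Sorted: b = (1, 2, 3, 4, 4, 5).
  b_1=1 ≤ 1
  b_2=2 ≤ 2
  b_3=3 ≤ 3
  b_4=4 ≤ 4
  b_5=4 ≤ 5
  b_6=5 ≤ 6
All bounds hold ⇒ YES

YES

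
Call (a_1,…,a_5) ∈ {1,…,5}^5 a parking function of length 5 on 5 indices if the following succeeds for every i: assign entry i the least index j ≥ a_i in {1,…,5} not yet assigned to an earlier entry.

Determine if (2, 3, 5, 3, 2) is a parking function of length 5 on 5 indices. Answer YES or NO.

NO

Order a: b = (2, 2, 3, 3, 5).
  b_1=2 > 1
  fails at i=1 ⇒ NO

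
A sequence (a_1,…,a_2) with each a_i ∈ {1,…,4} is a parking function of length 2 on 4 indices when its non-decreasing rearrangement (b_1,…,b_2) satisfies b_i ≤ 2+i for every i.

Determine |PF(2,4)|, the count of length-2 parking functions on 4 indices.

#PF = 3·5^1 = 3·5 = 15 (Pollak)
Check (4,3) → sorted (3,4): b_i ≤ 2+i ∀i, a PF.

15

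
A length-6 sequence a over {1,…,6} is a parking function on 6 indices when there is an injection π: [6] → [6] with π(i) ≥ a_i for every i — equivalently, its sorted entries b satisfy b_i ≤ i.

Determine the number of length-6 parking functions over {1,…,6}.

16807

|PF| = (6+1−6)·(6+1)^{6−1} = 1×16807 = 16807 (Pollak)
E.g. (6,1,2,3,1,1) → sorted (1,1,1,2,3,6): b_i ≤ i ∀i, a PF.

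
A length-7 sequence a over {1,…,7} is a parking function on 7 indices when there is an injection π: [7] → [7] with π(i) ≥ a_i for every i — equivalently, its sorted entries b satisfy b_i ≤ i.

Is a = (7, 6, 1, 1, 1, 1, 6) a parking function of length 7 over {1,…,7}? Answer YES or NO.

NO

Sorted: b = (1, 1, 1, 1, 6, 6, 7).
  b_1=1 ≤ 1
  b_2=1 ≤ 2
  b_3=1 ≤ 3
  b_4=1 ≤ 4
  b_5=6 > 5
  fails at i=5 ⇒ NO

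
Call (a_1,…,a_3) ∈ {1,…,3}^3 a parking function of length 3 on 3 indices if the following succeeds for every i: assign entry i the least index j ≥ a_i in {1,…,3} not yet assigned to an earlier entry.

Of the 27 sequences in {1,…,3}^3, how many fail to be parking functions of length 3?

Count = (4−3)·4^(3−1) = 1 · 16 = 16
Check (3,3,1) → sorted (1,3,3): b_2=3>2, not a PF.
So 27 − 16 = 11 fail.

11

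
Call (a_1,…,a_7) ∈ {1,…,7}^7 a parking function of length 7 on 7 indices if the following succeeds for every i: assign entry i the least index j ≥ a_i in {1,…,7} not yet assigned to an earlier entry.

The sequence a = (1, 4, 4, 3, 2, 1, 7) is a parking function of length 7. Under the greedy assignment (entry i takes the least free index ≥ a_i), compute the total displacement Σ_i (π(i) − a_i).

6

Σπ(i) = 1+…+7 = 28; Σa = 1+4+4+3+2+1+7 = 22; disp = 28−22 = 6.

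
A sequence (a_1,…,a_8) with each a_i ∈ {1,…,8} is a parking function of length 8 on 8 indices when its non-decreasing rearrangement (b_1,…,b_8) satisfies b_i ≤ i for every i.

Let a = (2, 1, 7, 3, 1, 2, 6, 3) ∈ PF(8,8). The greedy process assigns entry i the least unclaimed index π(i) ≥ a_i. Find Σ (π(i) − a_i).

Σπ(i) = 1+…+8 = 36; Σa = 2+1+7+3+1+2+6+3 = 25; disp = 36−25 = 11.

11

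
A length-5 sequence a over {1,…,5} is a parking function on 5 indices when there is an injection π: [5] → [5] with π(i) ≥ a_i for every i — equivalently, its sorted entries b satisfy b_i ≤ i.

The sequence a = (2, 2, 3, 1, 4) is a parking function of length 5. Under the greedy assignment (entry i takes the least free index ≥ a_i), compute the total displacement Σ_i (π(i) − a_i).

3

Σπ = 15 ({1..5} each once); Σa = 2+2+3+1+4 = 12; disp = 15−12 = 3.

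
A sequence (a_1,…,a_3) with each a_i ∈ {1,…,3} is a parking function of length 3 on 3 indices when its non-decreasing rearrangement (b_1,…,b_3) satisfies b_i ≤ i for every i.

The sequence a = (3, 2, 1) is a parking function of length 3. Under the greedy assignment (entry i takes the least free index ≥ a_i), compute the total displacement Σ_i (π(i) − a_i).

0

Σπ = 3·4/2 = 6 (π permutes [3]); Σa = 3+2+1 = 6; disp = 6−6 = 0.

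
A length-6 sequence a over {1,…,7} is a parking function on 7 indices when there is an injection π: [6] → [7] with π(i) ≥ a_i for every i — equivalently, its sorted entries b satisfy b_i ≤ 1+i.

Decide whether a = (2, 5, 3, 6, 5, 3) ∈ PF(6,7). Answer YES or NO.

YES

Sorted: b = (2, 3, 3, 5, 5, 6).
  b_1=2 ≤ 2
  b_2=3 ≤ 3
  b_3=3 ≤ 4
  b_4=5 ≤ 5
  b_5=5 ≤ 6
  b_6=6 ≤ 7
All bounds hold ⇒ YES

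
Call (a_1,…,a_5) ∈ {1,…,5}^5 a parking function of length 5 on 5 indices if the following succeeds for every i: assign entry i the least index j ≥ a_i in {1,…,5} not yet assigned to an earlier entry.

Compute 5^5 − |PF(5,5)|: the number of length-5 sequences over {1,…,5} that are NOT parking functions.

|PF| = (6−5)·6^(5−1) = 1·1296 = 1296 (Konheim–Weiss)
E.g. (4,4,3,3,4) → sorted (3,3,4,4,4): b_1=3>1, not a PF.
So 3125 − 1296 = 1829 fail.

1829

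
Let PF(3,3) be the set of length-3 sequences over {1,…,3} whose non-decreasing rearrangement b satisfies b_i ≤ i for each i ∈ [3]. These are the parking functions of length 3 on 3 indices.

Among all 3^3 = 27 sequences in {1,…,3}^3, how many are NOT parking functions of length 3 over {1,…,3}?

|PF(3,3)| = (3+1−3)·(3+1)^{3−1} = 1·16 = 16
Example (3,2,2) → sorted (2,2,3): b_1=2>1, not a PF.
So 27 − 16 = 11 fail.

11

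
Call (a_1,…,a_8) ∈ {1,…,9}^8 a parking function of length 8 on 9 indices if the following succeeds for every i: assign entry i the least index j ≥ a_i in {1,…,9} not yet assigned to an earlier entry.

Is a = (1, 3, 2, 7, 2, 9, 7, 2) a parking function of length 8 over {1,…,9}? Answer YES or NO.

YES

Sorted: b = (1, 2, 2, 2, 3, 7, 7, 9).
  b_1=1 ≤ 2
  b_2=2 ≤ 3
  b_3=2 ≤ 4
  b_4=2 ≤ 5
  b_5=3 ≤ 6
  b_6=7 ≤ 7
  b_7=7 ≤ 8
  b_8=9 ≤ 9
All bounds hold ⇒ YES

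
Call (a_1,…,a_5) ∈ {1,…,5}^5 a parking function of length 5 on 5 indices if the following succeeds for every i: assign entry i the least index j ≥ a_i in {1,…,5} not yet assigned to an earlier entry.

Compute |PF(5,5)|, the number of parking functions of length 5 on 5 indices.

1296

|PF| = (5−5+1)·(5+1)^(5−1) = 1·1296 = 1296 [KW]
Example (1,3,4,3,2) → sorted (1,2,3,3,4): b_i ≤ i ∀i, a PF.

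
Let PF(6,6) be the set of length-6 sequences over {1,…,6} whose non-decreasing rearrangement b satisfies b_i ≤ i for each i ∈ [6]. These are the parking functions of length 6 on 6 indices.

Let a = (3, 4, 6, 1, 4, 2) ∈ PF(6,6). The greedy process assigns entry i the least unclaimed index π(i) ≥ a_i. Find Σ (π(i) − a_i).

Σπ(i) = 1+…+6 = 21; Σa = 3+4+6+1+4+2 = 20; disp = 21−20 = 1.

1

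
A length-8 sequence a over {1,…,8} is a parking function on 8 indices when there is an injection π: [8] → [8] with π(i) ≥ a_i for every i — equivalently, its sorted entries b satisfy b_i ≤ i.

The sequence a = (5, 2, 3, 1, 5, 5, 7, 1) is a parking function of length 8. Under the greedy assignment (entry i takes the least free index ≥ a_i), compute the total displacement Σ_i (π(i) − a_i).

7

Σπ = 8·9/2 = 36 (π permutes [8]); Σa = 5+2+3+1+5+5+7+1 = 29; disp = 36−29 = 7.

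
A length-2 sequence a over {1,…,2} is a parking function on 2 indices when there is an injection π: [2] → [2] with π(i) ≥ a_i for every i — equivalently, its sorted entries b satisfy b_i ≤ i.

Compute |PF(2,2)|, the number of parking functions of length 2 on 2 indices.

3

#PF = (2−2+1)·(2+1)^(2−1) = 1 · 3 = 3 [KW]
Check (1,2) → sorted (1,2): b_i ≤ i ∀i, a PF.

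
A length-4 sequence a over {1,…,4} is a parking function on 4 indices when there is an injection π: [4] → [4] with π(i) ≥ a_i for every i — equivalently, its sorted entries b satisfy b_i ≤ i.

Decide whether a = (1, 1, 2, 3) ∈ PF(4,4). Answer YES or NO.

Rearranged: b = (1, 1, 2, 3).
  b_1=1 ≤ 1
  b_2=1 ≤ 2
  b_3=2 ≤ 3
  b_4=3 ≤ 4
All bounds hold ⇒ YES

YES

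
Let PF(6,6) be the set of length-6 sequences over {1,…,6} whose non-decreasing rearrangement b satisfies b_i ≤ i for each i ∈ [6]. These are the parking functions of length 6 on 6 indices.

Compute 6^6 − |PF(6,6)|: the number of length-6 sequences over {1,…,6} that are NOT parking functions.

|PF(6,6)| = (6−6+1)·(6+1)^(6−1) = 1 · 16807 = 16807 (Konheim–Weiss)
One tuple (6,3,3,3,3,3) → sorted (3,3,3,3,3,6): b_1=3>1, not a PF.
Total 46656; non-PF = 46656−16807 = 29849

29849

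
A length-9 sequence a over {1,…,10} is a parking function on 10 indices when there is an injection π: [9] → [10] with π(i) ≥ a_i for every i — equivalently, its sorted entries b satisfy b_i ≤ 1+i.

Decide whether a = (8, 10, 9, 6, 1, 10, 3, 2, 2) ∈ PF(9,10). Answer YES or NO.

Order a: b = (1, 2, 2, 3, 6, 8, 9, 10, 10).
  b_1=1 ≤ 2
  b_2=2 ≤ 3
  b_3=2 ≤ 4
  b_4=3 ≤ 5
  b_5=6 ≤ 6
  b_6=8 > 7
  fails at i=6 ⇒ NO

NO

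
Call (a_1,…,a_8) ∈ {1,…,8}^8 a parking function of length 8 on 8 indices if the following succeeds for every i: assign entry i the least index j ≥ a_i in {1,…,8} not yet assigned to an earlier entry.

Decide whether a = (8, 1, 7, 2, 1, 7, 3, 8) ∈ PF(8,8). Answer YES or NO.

Order a: b = (1, 1, 2, 3, 7, 7, 8, 8).
  b_1=1 ≤ 1
  b_2=1 ≤ 2
  b_3=2 ≤ 3
  b_4=3 ≤ 4
  b_5=7 > 5
  fails at i=5 ⇒ NO

NO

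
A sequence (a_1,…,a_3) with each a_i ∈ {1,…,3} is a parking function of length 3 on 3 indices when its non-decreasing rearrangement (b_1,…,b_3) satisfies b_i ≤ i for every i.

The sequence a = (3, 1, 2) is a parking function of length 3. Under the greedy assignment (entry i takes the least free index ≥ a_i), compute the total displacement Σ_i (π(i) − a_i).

0

Σπ = 6 ({1..3} each once); Σa = 3+1+2 = 6; disp = 6−6 = 0.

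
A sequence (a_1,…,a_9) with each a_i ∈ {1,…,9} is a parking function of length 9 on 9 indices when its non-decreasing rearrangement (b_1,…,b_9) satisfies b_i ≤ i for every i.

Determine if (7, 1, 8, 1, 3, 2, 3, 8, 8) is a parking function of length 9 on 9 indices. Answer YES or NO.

NO

Sorted: b = (1, 1, 2, 3, 3, 7, 8, 8, 8).
  b_1=1 ≤ 1
  b_2=1 ≤ 2
  b_3=2 ≤ 3
  b_4=3 ≤ 4
  b_5=3 ≤ 5
  b_6=7 > 6
  fails at i=6 ⇒ NO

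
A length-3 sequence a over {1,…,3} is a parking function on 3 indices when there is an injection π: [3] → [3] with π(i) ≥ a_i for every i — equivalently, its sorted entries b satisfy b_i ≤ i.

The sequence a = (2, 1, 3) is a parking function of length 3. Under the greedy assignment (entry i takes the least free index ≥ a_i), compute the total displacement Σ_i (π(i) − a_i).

0

Σπ(i) = 1+…+3 = 6; Σa = 2+1+3 = 6; disp = 6−6 = 0.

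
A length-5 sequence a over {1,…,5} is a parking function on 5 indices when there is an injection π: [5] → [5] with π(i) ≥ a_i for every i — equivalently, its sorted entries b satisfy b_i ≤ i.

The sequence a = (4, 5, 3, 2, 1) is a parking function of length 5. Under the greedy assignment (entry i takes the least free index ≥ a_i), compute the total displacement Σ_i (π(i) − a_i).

Σπ = 15 ({1..5} each once); Σa = 4+5+3+2+1 = 15; disp = 15−15 = 0.

0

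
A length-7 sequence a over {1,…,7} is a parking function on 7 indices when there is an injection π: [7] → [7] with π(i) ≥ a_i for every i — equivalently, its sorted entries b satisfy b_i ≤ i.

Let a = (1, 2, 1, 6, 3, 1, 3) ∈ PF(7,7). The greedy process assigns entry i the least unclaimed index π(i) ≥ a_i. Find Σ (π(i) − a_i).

11

Σπ(i) = 1+…+7 = 28; Σa = 1+2+1+6+3+1+3 = 17; disp = 28−17 = 11.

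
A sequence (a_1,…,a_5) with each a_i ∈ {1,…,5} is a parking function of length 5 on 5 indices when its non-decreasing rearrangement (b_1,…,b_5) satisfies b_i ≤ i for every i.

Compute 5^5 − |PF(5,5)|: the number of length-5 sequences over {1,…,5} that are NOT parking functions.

|PF(5,5)| = (6−5)·6^(5−1) = 1·1296 = 1296 [KW]
Example (3,3,5,4,2) → sorted (2,3,3,4,5): b_1=2>1, not a PF.
So 3125 − 1296 = 1829 fail.

1829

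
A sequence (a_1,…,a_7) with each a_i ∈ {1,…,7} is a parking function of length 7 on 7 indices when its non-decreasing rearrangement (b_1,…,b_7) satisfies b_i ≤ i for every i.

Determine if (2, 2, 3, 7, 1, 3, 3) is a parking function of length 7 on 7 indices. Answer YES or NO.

Sorted: b = (1, 2, 2, 3, 3, 3, 7).
  b_1=1 ≤ 1
  b_2=2 ≤ 2
  b_3=2 ≤ 3
  b_4=3 ≤ 4
  b_5=3 ≤ 5
  b_6=3 ≤ 6
  b_7=7 ≤ 7
All bounds hold ⇒ YES

YES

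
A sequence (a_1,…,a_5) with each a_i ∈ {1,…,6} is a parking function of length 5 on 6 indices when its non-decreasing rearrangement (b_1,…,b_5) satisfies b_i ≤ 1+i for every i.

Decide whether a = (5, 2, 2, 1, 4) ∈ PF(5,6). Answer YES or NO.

YES

Order a: b = (1, 2, 2, 4, 5).
  b_1=1 ≤ 2
  b_2=2 ≤ 3
  b_3=2 ≤ 4
  b_4=4 ≤ 5
  b_5=5 ≤ 6
All bounds hold ⇒ YES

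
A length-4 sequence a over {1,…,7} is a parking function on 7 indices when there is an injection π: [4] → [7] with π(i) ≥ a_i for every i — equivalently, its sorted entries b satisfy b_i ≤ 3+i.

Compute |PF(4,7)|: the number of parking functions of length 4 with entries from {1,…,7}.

|PF| = 4·8^3 = 4 · 512 = 2048 [KW]
Example (5,2,6,2) → sorted (2,2,5,6): b_i ≤ 3+i ∀i, a PF.

2048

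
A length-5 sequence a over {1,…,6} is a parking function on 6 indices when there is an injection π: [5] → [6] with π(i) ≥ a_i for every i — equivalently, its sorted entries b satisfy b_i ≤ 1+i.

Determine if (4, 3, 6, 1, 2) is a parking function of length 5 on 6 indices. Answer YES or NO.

Rearranged: b = (1, 2, 3, 4, 6).
  b_1=1 ≤ 2
  b_2=2 ≤ 3
  b_3=3 ≤ 4
  b_4=4 ≤ 5
  b_5=6 ≤ 6
All bounds hold ⇒ YES

YES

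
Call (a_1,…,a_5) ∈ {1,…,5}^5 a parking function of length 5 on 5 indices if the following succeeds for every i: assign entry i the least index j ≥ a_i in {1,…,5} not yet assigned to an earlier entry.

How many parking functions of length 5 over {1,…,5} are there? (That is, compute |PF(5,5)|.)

|PF(5,5)| = (5−5+1)·(5+1)^(5−1) = 1 · 1296 = 1296 [KW]
Example (1,3,4,2,1) → sorted (1,1,2,3,4): b_i ≤ i ∀i, a PF.

1296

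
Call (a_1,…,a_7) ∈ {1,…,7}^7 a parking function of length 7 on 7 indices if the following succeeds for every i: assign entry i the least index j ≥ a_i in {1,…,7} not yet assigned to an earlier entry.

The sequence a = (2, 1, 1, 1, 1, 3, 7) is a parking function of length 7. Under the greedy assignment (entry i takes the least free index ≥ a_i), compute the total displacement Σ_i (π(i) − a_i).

Σπ(i) = 1+…+7 = 28; Σa = 2+1+1+1+1+3+7 = 16; disp = 28−16 = 12.

12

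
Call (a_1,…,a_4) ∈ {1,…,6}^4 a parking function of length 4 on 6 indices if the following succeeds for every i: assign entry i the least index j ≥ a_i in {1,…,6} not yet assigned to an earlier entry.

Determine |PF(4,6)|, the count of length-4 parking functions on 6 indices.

|PF(4,6)| = (6+1−4)·(6+1)^{4−1} = 3×343 = 1029 [KW]
E.g. (4,1,4,3) → sorted (1,3,4,4): b_i ≤ 2+i ∀i, a PF.

1029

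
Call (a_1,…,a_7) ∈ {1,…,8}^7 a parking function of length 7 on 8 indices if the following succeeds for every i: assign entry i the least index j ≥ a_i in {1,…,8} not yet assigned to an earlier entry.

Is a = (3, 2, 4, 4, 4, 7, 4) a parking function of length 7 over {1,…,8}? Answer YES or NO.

YES

Sorted: b = (2, 3, 4, 4, 4, 4, 7).
  b_1=2 ≤ 2
  b_2=3 ≤ 3
  b_3=4 ≤ 4
  b_4=4 ≤ 5
  b_5=4 ≤ 6
  b_6=4 ≤ 7
  b_7=7 ≤ 8
All bounds hold ⇒ YES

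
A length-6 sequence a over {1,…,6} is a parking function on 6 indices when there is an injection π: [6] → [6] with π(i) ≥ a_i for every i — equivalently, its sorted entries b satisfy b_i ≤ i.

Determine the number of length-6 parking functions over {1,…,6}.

16807

#PF = (7−6)·7^(6−1) = 1·16807 = 16807 (Konheim–Weiss)
Check (4,2,6,1,3,3) → sorted (1,2,3,3,4,6): b_i ≤ i ∀i, a PF.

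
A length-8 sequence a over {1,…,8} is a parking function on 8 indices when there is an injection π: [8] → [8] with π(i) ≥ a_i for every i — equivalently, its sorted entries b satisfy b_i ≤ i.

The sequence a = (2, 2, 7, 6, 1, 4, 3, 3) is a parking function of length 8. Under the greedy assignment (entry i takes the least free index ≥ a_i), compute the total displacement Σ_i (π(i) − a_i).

8

Σπ(i) = 1+…+8 = 36; Σa = 2+2+7+6+1+4+3+3 = 28; disp = 36−28 = 8.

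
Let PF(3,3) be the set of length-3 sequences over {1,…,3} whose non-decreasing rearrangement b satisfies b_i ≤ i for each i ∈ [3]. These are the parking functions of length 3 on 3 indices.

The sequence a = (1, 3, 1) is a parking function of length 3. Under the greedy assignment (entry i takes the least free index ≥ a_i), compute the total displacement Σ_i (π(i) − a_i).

1

Σπ = 6 ({1..3} each once); Σa = 1+3+1 = 5; disp = 6−5 = 1.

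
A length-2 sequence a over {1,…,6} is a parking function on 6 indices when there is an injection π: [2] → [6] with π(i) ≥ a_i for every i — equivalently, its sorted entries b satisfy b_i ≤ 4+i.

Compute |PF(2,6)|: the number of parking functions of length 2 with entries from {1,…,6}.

35

Count = (6+1−2)·(6+1)^{2−1} = 5·7 = 35 [KW]
Example (2,4) → sorted (2,4): b_i ≤ 4+i ∀i, a PF.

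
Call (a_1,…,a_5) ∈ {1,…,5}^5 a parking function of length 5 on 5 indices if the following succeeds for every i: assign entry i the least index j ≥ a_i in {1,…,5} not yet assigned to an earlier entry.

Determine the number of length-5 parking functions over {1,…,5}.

|PF(5,5)| = (6−5)·6^(5−1) = 1×1296 = 1296 (Konheim–Weiss)
One tuple (2,3,1,5,2) → sorted (1,2,2,3,5): b_i ≤ i ∀i, a PF.

1296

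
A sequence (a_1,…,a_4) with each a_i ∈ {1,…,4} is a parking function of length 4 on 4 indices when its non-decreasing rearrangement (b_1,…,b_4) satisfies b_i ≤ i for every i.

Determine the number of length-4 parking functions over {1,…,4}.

|PF(4,4)| = (4−4+1)·(4+1)^(4−1) = 1 · 125 = 125 (Konheim–Weiss)
One tuple (1,1,2,2) → sorted (1,1,2,2): b_i ≤ i ∀i, a PF.

125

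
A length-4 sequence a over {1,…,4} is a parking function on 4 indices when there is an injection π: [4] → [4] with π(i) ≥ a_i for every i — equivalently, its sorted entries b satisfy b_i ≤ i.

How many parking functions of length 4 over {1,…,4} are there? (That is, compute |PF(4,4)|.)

|PF| = 1·5^3 = 1·125 = 125 (Pollak)
Check (2,1,2,3) → sorted (1,2,2,3): b_i ≤ i ∀i, a PF.

125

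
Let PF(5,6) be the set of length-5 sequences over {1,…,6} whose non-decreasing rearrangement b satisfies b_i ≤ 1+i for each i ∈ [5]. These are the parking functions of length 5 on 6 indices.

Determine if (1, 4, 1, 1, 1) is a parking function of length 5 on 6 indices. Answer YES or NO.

YES

Order a: b = (1, 1, 1, 1, 4).
  b_1=1 ≤ 2
  b_2=1 ≤ 3
  b_3=1 ≤ 4
  b_4=1 ≤ 5
  b_5=4 ≤ 6
All bounds hold ⇒ YES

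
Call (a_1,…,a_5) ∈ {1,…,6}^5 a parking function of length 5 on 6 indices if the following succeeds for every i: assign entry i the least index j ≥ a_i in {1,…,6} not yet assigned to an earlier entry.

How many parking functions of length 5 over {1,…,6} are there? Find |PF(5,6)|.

4802

|PF(5,6)| = 2·7^4 = 2 · 2401 = 4802 (Pollak)
E.g. (1,3,2,5,1) → sorted (1,1,2,3,5): b_i ≤ 1+i ∀i, a PF.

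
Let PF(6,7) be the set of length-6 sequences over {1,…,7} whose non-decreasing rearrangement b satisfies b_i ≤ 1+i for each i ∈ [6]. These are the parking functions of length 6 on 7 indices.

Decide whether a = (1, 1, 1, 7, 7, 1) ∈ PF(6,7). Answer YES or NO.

NO

Order a: b = (1, 1, 1, 1, 7, 7).
  b_1=1 ≤ 2
  b_2=1 ≤ 3
  b_3=1 ≤ 4
  b_4=1 ≤ 5
  b_5=7 > 6
  fails at i=5 ⇒ NO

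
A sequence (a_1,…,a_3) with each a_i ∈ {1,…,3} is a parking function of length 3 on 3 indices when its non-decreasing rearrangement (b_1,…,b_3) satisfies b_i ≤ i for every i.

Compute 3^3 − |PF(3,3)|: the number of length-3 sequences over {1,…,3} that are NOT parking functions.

#PF = (3−3+1)·(3+1)^(3−1) = 1×16 = 16 (Konheim–Weiss)
Example (3,3,3) → sorted (3,3,3): b_1=3>1, not a PF.
3^3 − 16 = 27 − 16 = 11

11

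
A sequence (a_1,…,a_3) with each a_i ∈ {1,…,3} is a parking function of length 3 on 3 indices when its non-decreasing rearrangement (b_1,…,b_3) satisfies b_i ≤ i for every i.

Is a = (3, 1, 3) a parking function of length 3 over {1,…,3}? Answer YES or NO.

Order a: b = (1, 3, 3).
  b_1=1 ≤ 1
  b_2=3 > 2
  fails at i=2 ⇒ NO

NO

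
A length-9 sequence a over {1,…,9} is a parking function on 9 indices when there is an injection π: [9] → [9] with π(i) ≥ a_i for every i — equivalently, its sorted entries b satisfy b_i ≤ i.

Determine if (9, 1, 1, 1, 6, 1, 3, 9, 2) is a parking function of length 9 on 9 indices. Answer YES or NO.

Order a: b = (1, 1, 1, 1, 2, 3, 6, 9, 9).
  b_1=1 ≤ 1
  b_2=1 ≤ 2
  b_3=1 ≤ 3
  b_4=1 ≤ 4
  b_5=2 ≤ 5
  b_6=3 ≤ 6
  b_7=6 ≤ 7
  b_8=9 > 8
  fails at i=8 ⇒ NO

NO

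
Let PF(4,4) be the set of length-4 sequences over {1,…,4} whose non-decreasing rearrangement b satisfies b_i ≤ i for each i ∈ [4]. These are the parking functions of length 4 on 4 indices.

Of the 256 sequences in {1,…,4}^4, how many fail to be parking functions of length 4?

131

|PF(4,4)| = (4−4+1)·(4+1)^(4−1) = 1·125 = 125
E.g. (1,3,4,4) → sorted (1,3,4,4): b_2=3>2, not a PF.
4^4 − 125 = 256 − 125 = 131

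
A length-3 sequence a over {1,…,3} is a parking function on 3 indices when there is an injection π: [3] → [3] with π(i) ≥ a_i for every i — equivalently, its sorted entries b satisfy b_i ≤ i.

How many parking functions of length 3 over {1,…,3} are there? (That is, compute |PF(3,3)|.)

16

|PF(3,3)| = 1·4^2 = 1×16 = 16 [KW]
Check (3,2,1) → sorted (1,2,3): b_i ≤ i ∀i, a PF.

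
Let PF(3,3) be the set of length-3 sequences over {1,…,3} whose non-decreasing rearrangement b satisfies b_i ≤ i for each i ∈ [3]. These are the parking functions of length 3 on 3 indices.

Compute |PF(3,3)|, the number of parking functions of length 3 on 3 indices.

Count = (4−3)·4^(3−1) = 1×16 = 16 (Konheim–Weiss)
One tuple (2,1,1) → sorted (1,1,2): b_i ≤ i ∀i, a PF.

16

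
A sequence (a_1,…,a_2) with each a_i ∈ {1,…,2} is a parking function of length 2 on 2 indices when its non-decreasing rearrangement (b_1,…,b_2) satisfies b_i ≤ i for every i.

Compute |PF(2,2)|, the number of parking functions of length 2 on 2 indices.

3

#PF = 1·3^1 = 1·3 = 3 (Pollak)
Example (1,2) → sorted (1,2): b_i ≤ i ∀i, a PF.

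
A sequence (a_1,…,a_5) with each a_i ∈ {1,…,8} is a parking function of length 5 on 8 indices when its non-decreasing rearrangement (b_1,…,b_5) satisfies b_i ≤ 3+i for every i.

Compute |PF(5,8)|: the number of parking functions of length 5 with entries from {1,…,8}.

Count = (8+1−5)·(8+1)^{5−1} = 4 · 6561 = 26244 [KW]
Example (2,6,1,1,3) → sorted (1,1,2,3,6): b_i ≤ 3+i ∀i, a PF.

26244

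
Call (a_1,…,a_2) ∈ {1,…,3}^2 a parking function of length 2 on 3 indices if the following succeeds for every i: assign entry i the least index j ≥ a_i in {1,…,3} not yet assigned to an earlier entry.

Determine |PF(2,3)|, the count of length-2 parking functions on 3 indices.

Count = (4−2)·4^(2−1) = 2×4 = 8 (Konheim–Weiss)
One tuple (2,3) → sorted (2,3): b_i ≤ 1+i ∀i, a PF.

8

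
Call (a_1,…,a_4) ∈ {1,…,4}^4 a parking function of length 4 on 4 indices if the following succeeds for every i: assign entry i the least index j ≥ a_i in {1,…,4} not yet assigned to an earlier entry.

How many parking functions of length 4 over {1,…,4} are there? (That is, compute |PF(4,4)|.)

125

Count = 1·5^3 = 1·125 = 125 (Konheim–Weiss)
Check (1,2,2,3) → sorted (1,2,2,3): b_i ≤ i ∀i, a PF.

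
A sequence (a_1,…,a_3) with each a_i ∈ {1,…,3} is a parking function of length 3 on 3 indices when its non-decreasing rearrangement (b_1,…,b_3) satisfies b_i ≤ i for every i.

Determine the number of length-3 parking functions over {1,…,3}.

|PF| = (3+1−3)·(3+1)^{3−1} = 1·16 = 16
One tuple (2,1,3) → sorted (1,2,3): b_i ≤ i ∀i, a PF.

16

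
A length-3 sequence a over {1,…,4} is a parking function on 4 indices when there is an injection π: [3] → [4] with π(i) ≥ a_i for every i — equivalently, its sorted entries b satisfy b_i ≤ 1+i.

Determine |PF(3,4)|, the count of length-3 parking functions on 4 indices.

50

Count = (5−3)·5^(3−1) = 2 · 25 = 50
One tuple (1,3,2) → sorted (1,2,3): b_i ≤ 1+i ∀i, a PF.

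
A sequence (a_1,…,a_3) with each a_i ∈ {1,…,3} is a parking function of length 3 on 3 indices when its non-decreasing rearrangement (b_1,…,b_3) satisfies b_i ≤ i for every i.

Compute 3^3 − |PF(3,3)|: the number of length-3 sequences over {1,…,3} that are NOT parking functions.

11

Count = (4−3)·4^(3−1) = 1×16 = 16 (Pollak)
E.g. (3,2,2) → sorted (2,2,3): b_1=2>1, not a PF.
3^3 − 16 = 27 − 16 = 11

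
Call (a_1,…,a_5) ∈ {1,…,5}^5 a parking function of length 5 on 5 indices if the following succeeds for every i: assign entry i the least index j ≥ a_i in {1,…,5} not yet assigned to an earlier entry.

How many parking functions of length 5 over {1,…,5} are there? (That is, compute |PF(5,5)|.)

|PF| = (6−5)·6^(5−1) = 1·1296 = 1296
Example (2,4,4,1,1) → sorted (1,1,2,4,4): b_i ≤ i ∀i, a PF.

1296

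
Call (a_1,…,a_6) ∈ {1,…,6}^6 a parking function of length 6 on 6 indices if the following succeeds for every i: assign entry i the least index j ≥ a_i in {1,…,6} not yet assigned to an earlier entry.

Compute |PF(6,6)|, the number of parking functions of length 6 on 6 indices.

|PF| = (6+1−6)·(6+1)^{6−1} = 1·16807 = 16807 [KW]
Example (1,4,1,6,2,1) → sorted (1,1,1,2,4,6): b_i ≤ i ∀i, a PF.

16807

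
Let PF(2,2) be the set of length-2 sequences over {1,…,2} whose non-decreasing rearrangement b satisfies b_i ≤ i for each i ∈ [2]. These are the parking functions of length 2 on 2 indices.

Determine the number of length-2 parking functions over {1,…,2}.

|PF| = (3−2)·3^(2−1) = 1×3 = 3
One tuple (1,1) → sorted (1,1): b_i ≤ i ∀i, a PF.

3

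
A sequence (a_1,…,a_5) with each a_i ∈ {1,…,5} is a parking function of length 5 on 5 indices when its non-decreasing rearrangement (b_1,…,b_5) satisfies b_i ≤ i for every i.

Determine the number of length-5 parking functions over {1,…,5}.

Count = 1·6^4 = 1·1296 = 1296 (Pollak)
E.g. (5,1,2,2,4) → sorted (1,2,2,4,5): b_i ≤ i ∀i, a PF.

1296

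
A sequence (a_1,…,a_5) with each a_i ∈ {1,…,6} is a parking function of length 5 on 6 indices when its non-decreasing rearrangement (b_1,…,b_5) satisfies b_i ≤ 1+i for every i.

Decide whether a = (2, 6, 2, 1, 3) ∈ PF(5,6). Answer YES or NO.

YES

Rearranged: b = (1, 2, 2, 3, 6).
  b_1=1 ≤ 2
  b_2=2 ≤ 3
  b_3=2 ≤ 4
  b_4=3 ≤ 5
  b_5=6 ≤ 6
All bounds hold ⇒ YES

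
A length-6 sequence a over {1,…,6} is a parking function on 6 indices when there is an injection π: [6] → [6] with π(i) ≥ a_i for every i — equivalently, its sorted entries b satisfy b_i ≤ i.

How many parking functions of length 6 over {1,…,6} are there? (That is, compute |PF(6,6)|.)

16807

Count = (7−6)·7^(6−1) = 1 · 16807 = 16807 [KW]
E.g. (4,5,1,1,2,5) → sorted (1,1,2,4,5,5): b_i ≤ i ∀i, a PF.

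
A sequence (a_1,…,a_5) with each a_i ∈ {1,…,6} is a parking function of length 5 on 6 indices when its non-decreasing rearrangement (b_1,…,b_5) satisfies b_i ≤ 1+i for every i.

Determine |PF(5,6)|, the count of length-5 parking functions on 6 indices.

4802

|PF(5,6)| = (6−5+1)·(6+1)^(5−1) = 2 · 2401 = 4802
Example (3,6,1,2,1) → sorted (1,1,2,3,6): b_i ≤ 1+i ∀i, a PF.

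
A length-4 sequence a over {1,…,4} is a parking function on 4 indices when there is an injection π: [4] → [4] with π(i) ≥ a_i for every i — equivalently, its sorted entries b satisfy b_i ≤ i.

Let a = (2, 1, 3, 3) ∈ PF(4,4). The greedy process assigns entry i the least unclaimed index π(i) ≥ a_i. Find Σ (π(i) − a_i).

1

Σπ = 10 ({1..4} each once); Σa = 2+1+3+3 = 9; disp = 10−9 = 1.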